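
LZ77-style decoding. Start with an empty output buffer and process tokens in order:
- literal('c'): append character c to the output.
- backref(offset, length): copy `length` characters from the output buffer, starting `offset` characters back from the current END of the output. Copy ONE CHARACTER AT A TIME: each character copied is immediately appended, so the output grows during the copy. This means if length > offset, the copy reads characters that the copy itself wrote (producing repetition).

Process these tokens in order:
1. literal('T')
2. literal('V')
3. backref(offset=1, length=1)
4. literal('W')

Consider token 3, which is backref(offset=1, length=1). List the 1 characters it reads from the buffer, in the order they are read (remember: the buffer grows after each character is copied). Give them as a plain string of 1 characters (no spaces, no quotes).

Token 1: literal('T'). Output: "T"
Token 2: literal('V'). Output: "TV"
Token 3: backref(off=1, len=1). Buffer before: "TV" (len 2)
  byte 1: read out[1]='V', append. Buffer now: "TVV"

Answer: V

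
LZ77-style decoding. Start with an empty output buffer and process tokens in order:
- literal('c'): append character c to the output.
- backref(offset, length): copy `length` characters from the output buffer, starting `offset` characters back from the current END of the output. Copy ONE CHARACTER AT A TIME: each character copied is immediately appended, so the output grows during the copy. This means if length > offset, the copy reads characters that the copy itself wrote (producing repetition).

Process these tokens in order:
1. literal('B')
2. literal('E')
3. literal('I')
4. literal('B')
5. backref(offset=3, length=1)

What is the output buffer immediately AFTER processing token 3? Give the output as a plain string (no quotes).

Answer: BEI

Derivation:
Token 1: literal('B'). Output: "B"
Token 2: literal('E'). Output: "BE"
Token 3: literal('I'). Output: "BEI"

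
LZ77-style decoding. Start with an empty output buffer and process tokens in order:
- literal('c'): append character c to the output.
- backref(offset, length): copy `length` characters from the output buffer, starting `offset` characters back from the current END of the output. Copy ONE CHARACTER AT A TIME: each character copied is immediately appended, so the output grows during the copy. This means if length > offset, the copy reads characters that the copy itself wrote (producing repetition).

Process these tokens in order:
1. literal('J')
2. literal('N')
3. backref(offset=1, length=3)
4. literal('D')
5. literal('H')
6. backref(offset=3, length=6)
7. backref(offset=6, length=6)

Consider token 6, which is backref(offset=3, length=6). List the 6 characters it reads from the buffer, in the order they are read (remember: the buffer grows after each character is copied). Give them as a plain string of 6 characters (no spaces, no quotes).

Answer: NDHNDH

Derivation:
Token 1: literal('J'). Output: "J"
Token 2: literal('N'). Output: "JN"
Token 3: backref(off=1, len=3) (overlapping!). Copied 'NNN' from pos 1. Output: "JNNNN"
Token 4: literal('D'). Output: "JNNNND"
Token 5: literal('H'). Output: "JNNNNDH"
Token 6: backref(off=3, len=6). Buffer before: "JNNNNDH" (len 7)
  byte 1: read out[4]='N', append. Buffer now: "JNNNNDHN"
  byte 2: read out[5]='D', append. Buffer now: "JNNNNDHND"
  byte 3: read out[6]='H', append. Buffer now: "JNNNNDHNDH"
  byte 4: read out[7]='N', append. Buffer now: "JNNNNDHNDHN"
  byte 5: read out[8]='D', append. Buffer now: "JNNNNDHNDHND"
  byte 6: read out[9]='H', append. Buffer now: "JNNNNDHNDHNDH"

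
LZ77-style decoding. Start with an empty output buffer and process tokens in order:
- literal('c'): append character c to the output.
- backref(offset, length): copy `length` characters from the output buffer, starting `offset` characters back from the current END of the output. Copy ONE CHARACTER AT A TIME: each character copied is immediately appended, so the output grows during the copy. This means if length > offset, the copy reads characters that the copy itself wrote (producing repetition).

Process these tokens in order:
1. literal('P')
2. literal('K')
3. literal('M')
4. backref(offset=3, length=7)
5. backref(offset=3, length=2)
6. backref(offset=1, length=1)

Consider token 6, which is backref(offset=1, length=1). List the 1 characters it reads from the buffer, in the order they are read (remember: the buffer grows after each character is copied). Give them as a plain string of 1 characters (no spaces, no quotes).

Answer: M

Derivation:
Token 1: literal('P'). Output: "P"
Token 2: literal('K'). Output: "PK"
Token 3: literal('M'). Output: "PKM"
Token 4: backref(off=3, len=7) (overlapping!). Copied 'PKMPKMP' from pos 0. Output: "PKMPKMPKMP"
Token 5: backref(off=3, len=2). Copied 'KM' from pos 7. Output: "PKMPKMPKMPKM"
Token 6: backref(off=1, len=1). Buffer before: "PKMPKMPKMPKM" (len 12)
  byte 1: read out[11]='M', append. Buffer now: "PKMPKMPKMPKMM"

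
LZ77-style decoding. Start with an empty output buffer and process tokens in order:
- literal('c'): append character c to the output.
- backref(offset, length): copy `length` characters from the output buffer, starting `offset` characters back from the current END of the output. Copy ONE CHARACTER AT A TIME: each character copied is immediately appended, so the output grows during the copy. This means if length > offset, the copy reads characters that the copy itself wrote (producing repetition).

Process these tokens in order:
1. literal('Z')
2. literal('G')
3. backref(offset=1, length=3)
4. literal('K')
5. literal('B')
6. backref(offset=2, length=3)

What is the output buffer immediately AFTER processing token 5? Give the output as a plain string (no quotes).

Token 1: literal('Z'). Output: "Z"
Token 2: literal('G'). Output: "ZG"
Token 3: backref(off=1, len=3) (overlapping!). Copied 'GGG' from pos 1. Output: "ZGGGG"
Token 4: literal('K'). Output: "ZGGGGK"
Token 5: literal('B'). Output: "ZGGGGKB"

Answer: ZGGGGKB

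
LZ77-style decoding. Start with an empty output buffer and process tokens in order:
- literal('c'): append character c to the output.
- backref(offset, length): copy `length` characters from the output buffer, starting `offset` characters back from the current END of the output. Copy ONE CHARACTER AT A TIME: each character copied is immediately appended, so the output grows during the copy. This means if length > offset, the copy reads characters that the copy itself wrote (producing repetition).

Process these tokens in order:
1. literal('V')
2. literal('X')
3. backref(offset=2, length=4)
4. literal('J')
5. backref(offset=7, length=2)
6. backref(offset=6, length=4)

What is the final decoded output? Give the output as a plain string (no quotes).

Answer: VXVXVXJVXXVXJ

Derivation:
Token 1: literal('V'). Output: "V"
Token 2: literal('X'). Output: "VX"
Token 3: backref(off=2, len=4) (overlapping!). Copied 'VXVX' from pos 0. Output: "VXVXVX"
Token 4: literal('J'). Output: "VXVXVXJ"
Token 5: backref(off=7, len=2). Copied 'VX' from pos 0. Output: "VXVXVXJVX"
Token 6: backref(off=6, len=4). Copied 'XVXJ' from pos 3. Output: "VXVXVXJVXXVXJ"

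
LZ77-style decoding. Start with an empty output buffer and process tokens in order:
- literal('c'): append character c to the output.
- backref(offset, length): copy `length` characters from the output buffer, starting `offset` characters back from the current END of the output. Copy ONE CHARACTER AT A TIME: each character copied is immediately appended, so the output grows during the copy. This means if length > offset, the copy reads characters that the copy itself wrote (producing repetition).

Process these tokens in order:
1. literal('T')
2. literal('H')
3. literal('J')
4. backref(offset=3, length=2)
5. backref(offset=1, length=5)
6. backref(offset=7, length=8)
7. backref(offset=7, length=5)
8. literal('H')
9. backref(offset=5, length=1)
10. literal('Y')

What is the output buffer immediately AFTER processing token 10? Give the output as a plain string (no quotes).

Token 1: literal('T'). Output: "T"
Token 2: literal('H'). Output: "TH"
Token 3: literal('J'). Output: "THJ"
Token 4: backref(off=3, len=2). Copied 'TH' from pos 0. Output: "THJTH"
Token 5: backref(off=1, len=5) (overlapping!). Copied 'HHHHH' from pos 4. Output: "THJTHHHHHH"
Token 6: backref(off=7, len=8) (overlapping!). Copied 'THHHHHHT' from pos 3. Output: "THJTHHHHHHTHHHHHHT"
Token 7: backref(off=7, len=5). Copied 'HHHHH' from pos 11. Output: "THJTHHHHHHTHHHHHHTHHHHH"
Token 8: literal('H'). Output: "THJTHHHHHHTHHHHHHTHHHHHH"
Token 9: backref(off=5, len=1). Copied 'H' from pos 19. Output: "THJTHHHHHHTHHHHHHTHHHHHHH"
Token 10: literal('Y'). Output: "THJTHHHHHHTHHHHHHTHHHHHHHY"

Answer: THJTHHHHHHTHHHHHHTHHHHHHHY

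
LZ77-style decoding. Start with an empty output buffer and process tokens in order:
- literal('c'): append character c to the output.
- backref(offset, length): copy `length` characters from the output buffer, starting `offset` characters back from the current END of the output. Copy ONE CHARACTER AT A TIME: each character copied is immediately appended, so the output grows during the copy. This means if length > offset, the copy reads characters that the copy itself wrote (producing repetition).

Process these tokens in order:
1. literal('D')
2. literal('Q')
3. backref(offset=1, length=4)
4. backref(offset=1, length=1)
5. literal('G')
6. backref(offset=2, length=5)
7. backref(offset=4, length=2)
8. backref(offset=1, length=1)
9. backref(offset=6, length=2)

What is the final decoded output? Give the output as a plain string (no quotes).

Token 1: literal('D'). Output: "D"
Token 2: literal('Q'). Output: "DQ"
Token 3: backref(off=1, len=4) (overlapping!). Copied 'QQQQ' from pos 1. Output: "DQQQQQ"
Token 4: backref(off=1, len=1). Copied 'Q' from pos 5. Output: "DQQQQQQ"
Token 5: literal('G'). Output: "DQQQQQQG"
Token 6: backref(off=2, len=5) (overlapping!). Copied 'QGQGQ' from pos 6. Output: "DQQQQQQGQGQGQ"
Token 7: backref(off=4, len=2). Copied 'GQ' from pos 9. Output: "DQQQQQQGQGQGQGQ"
Token 8: backref(off=1, len=1). Copied 'Q' from pos 14. Output: "DQQQQQQGQGQGQGQQ"
Token 9: backref(off=6, len=2). Copied 'QG' from pos 10. Output: "DQQQQQQGQGQGQGQQQG"

Answer: DQQQQQQGQGQGQGQQQG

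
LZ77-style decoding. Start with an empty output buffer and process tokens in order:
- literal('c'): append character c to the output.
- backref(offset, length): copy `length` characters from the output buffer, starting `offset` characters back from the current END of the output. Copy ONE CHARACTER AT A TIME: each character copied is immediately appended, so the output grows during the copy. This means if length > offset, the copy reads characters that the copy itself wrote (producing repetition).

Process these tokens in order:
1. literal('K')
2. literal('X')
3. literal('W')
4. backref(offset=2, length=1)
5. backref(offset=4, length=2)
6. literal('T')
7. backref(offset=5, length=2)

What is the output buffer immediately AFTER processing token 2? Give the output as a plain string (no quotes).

Token 1: literal('K'). Output: "K"
Token 2: literal('X'). Output: "KX"

Answer: KX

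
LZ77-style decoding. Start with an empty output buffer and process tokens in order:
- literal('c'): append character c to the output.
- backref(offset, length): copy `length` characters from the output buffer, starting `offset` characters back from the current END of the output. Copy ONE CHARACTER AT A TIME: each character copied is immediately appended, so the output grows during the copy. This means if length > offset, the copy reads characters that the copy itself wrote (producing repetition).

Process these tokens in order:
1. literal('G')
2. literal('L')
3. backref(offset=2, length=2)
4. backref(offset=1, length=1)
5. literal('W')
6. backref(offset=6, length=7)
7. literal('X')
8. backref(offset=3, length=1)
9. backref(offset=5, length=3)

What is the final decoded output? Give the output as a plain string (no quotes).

Token 1: literal('G'). Output: "G"
Token 2: literal('L'). Output: "GL"
Token 3: backref(off=2, len=2). Copied 'GL' from pos 0. Output: "GLGL"
Token 4: backref(off=1, len=1). Copied 'L' from pos 3. Output: "GLGLL"
Token 5: literal('W'). Output: "GLGLLW"
Token 6: backref(off=6, len=7) (overlapping!). Copied 'GLGLLWG' from pos 0. Output: "GLGLLWGLGLLWG"
Token 7: literal('X'). Output: "GLGLLWGLGLLWGX"
Token 8: backref(off=3, len=1). Copied 'W' from pos 11. Output: "GLGLLWGLGLLWGXW"
Token 9: backref(off=5, len=3). Copied 'LWG' from pos 10. Output: "GLGLLWGLGLLWGXWLWG"

Answer: GLGLLWGLGLLWGXWLWG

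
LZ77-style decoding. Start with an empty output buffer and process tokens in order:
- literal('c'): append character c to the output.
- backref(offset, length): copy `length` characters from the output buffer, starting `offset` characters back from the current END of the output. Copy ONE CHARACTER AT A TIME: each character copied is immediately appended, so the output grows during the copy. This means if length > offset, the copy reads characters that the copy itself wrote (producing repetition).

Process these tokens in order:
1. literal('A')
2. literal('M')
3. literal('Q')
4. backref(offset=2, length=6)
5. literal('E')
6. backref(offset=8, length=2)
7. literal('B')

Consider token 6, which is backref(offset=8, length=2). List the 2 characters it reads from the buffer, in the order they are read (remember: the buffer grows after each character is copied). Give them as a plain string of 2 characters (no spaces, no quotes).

Token 1: literal('A'). Output: "A"
Token 2: literal('M'). Output: "AM"
Token 3: literal('Q'). Output: "AMQ"
Token 4: backref(off=2, len=6) (overlapping!). Copied 'MQMQMQ' from pos 1. Output: "AMQMQMQMQ"
Token 5: literal('E'). Output: "AMQMQMQMQE"
Token 6: backref(off=8, len=2). Buffer before: "AMQMQMQMQE" (len 10)
  byte 1: read out[2]='Q', append. Buffer now: "AMQMQMQMQEQ"
  byte 2: read out[3]='M', append. Buffer now: "AMQMQMQMQEQM"

Answer: QM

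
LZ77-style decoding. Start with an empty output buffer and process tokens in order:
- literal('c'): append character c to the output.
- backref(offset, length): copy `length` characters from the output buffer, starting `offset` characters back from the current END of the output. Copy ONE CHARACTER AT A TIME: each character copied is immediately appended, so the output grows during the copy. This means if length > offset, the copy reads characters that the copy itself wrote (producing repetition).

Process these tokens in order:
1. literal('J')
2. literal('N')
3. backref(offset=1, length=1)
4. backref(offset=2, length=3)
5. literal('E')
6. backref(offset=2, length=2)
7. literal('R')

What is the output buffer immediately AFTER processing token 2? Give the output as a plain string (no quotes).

Token 1: literal('J'). Output: "J"
Token 2: literal('N'). Output: "JN"

Answer: JN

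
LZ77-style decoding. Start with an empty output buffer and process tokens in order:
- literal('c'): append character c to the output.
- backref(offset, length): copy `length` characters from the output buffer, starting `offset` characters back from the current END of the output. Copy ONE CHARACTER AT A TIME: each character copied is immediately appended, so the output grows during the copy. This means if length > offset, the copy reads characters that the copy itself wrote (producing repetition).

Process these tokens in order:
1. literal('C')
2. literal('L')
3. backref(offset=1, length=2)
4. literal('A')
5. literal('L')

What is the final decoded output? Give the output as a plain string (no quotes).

Token 1: literal('C'). Output: "C"
Token 2: literal('L'). Output: "CL"
Token 3: backref(off=1, len=2) (overlapping!). Copied 'LL' from pos 1. Output: "CLLL"
Token 4: literal('A'). Output: "CLLLA"
Token 5: literal('L'). Output: "CLLLAL"

Answer: CLLLAL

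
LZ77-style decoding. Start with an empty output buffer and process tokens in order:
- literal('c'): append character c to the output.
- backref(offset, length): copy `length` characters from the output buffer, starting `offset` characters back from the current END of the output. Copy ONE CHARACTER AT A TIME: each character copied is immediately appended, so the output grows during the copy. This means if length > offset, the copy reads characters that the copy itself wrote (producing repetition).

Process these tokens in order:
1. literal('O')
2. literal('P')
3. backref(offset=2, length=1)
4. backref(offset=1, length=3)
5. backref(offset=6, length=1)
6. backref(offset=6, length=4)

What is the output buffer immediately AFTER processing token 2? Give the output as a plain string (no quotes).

Token 1: literal('O'). Output: "O"
Token 2: literal('P'). Output: "OP"

Answer: OP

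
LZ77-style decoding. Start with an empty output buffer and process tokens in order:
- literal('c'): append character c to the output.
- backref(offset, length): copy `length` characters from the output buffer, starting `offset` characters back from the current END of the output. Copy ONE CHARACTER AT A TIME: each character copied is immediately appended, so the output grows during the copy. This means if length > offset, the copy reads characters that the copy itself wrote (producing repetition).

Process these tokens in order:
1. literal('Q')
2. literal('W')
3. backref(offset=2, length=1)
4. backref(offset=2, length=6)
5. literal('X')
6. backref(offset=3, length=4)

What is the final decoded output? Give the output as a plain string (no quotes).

Answer: QWQWQWQWQXWQXW

Derivation:
Token 1: literal('Q'). Output: "Q"
Token 2: literal('W'). Output: "QW"
Token 3: backref(off=2, len=1). Copied 'Q' from pos 0. Output: "QWQ"
Token 4: backref(off=2, len=6) (overlapping!). Copied 'WQWQWQ' from pos 1. Output: "QWQWQWQWQ"
Token 5: literal('X'). Output: "QWQWQWQWQX"
Token 6: backref(off=3, len=4) (overlapping!). Copied 'WQXW' from pos 7. Output: "QWQWQWQWQXWQXW"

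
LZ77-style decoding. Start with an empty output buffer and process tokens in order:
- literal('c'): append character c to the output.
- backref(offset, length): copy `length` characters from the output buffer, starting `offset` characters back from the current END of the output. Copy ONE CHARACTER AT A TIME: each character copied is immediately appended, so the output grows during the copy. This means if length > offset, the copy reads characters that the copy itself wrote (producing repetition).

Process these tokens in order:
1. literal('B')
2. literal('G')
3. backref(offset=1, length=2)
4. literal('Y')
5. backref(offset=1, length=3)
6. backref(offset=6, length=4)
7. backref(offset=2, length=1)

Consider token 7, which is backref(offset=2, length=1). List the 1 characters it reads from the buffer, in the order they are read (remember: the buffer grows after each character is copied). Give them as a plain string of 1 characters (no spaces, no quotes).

Answer: Y

Derivation:
Token 1: literal('B'). Output: "B"
Token 2: literal('G'). Output: "BG"
Token 3: backref(off=1, len=2) (overlapping!). Copied 'GG' from pos 1. Output: "BGGG"
Token 4: literal('Y'). Output: "BGGGY"
Token 5: backref(off=1, len=3) (overlapping!). Copied 'YYY' from pos 4. Output: "BGGGYYYY"
Token 6: backref(off=6, len=4). Copied 'GGYY' from pos 2. Output: "BGGGYYYYGGYY"
Token 7: backref(off=2, len=1). Buffer before: "BGGGYYYYGGYY" (len 12)
  byte 1: read out[10]='Y', append. Buffer now: "BGGGYYYYGGYYY"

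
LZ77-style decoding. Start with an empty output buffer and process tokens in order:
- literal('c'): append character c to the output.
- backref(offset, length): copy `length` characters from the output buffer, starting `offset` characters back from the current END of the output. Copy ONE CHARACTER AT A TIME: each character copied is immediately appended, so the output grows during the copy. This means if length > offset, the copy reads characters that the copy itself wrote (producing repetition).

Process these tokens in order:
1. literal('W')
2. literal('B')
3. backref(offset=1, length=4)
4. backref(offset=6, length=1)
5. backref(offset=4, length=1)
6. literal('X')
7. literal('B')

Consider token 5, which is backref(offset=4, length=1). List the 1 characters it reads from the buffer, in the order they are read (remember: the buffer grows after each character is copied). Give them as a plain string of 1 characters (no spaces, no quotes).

Answer: B

Derivation:
Token 1: literal('W'). Output: "W"
Token 2: literal('B'). Output: "WB"
Token 3: backref(off=1, len=4) (overlapping!). Copied 'BBBB' from pos 1. Output: "WBBBBB"
Token 4: backref(off=6, len=1). Copied 'W' from pos 0. Output: "WBBBBBW"
Token 5: backref(off=4, len=1). Buffer before: "WBBBBBW" (len 7)
  byte 1: read out[3]='B', append. Buffer now: "WBBBBBWB"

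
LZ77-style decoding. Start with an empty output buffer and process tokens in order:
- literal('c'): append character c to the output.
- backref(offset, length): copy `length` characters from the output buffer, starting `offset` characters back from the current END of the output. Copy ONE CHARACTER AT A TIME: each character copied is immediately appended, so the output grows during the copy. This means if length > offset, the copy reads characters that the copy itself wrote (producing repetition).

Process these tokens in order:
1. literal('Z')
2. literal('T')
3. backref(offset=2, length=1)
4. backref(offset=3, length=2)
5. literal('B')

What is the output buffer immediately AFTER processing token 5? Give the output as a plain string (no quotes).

Token 1: literal('Z'). Output: "Z"
Token 2: literal('T'). Output: "ZT"
Token 3: backref(off=2, len=1). Copied 'Z' from pos 0. Output: "ZTZ"
Token 4: backref(off=3, len=2). Copied 'ZT' from pos 0. Output: "ZTZZT"
Token 5: literal('B'). Output: "ZTZZTB"

Answer: ZTZZTB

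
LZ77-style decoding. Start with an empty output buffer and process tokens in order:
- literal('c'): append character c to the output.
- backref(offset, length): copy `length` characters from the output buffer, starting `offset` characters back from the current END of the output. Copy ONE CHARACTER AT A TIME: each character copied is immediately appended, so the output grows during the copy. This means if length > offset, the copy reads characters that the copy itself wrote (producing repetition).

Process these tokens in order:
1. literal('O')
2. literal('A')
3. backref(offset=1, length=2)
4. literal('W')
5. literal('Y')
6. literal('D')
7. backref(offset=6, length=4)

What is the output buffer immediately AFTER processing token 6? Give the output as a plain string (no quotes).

Token 1: literal('O'). Output: "O"
Token 2: literal('A'). Output: "OA"
Token 3: backref(off=1, len=2) (overlapping!). Copied 'AA' from pos 1. Output: "OAAA"
Token 4: literal('W'). Output: "OAAAW"
Token 5: literal('Y'). Output: "OAAAWY"
Token 6: literal('D'). Output: "OAAAWYD"

Answer: OAAAWYD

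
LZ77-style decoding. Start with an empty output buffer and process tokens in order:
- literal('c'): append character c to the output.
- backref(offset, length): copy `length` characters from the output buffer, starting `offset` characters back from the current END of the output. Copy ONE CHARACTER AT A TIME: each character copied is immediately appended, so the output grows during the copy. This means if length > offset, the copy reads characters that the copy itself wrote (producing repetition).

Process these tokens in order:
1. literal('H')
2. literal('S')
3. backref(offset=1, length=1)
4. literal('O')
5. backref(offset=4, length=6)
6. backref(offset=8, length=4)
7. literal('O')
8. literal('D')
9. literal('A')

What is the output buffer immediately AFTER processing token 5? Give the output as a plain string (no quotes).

Answer: HSSOHSSOHS

Derivation:
Token 1: literal('H'). Output: "H"
Token 2: literal('S'). Output: "HS"
Token 3: backref(off=1, len=1). Copied 'S' from pos 1. Output: "HSS"
Token 4: literal('O'). Output: "HSSO"
Token 5: backref(off=4, len=6) (overlapping!). Copied 'HSSOHS' from pos 0. Output: "HSSOHSSOHS"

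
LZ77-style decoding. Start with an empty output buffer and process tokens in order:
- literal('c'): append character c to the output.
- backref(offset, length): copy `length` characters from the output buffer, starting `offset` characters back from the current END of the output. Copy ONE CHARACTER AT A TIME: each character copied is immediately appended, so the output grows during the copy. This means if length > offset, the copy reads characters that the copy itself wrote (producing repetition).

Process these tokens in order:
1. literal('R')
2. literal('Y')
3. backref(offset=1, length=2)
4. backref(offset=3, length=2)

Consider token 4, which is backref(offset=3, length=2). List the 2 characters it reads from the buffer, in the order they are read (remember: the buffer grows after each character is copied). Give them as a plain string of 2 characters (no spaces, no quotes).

Answer: YY

Derivation:
Token 1: literal('R'). Output: "R"
Token 2: literal('Y'). Output: "RY"
Token 3: backref(off=1, len=2) (overlapping!). Copied 'YY' from pos 1. Output: "RYYY"
Token 4: backref(off=3, len=2). Buffer before: "RYYY" (len 4)
  byte 1: read out[1]='Y', append. Buffer now: "RYYYY"
  byte 2: read out[2]='Y', append. Buffer now: "RYYYYY"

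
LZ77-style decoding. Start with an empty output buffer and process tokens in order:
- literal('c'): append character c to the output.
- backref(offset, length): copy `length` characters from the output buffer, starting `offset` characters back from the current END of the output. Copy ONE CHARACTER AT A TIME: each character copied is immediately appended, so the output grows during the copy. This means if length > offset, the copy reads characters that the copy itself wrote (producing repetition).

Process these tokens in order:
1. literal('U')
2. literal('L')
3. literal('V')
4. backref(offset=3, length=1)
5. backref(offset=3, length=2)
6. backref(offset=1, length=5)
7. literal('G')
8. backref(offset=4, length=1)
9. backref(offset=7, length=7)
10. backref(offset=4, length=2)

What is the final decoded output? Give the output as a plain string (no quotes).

Token 1: literal('U'). Output: "U"
Token 2: literal('L'). Output: "UL"
Token 3: literal('V'). Output: "ULV"
Token 4: backref(off=3, len=1). Copied 'U' from pos 0. Output: "ULVU"
Token 5: backref(off=3, len=2). Copied 'LV' from pos 1. Output: "ULVULV"
Token 6: backref(off=1, len=5) (overlapping!). Copied 'VVVVV' from pos 5. Output: "ULVULVVVVVV"
Token 7: literal('G'). Output: "ULVULVVVVVVG"
Token 8: backref(off=4, len=1). Copied 'V' from pos 8. Output: "ULVULVVVVVVGV"
Token 9: backref(off=7, len=7). Copied 'VVVVVGV' from pos 6. Output: "ULVULVVVVVVGVVVVVVGV"
Token 10: backref(off=4, len=2). Copied 'VV' from pos 16. Output: "ULVULVVVVVVGVVVVVVGVVV"

Answer: ULVULVVVVVVGVVVVVVGVVV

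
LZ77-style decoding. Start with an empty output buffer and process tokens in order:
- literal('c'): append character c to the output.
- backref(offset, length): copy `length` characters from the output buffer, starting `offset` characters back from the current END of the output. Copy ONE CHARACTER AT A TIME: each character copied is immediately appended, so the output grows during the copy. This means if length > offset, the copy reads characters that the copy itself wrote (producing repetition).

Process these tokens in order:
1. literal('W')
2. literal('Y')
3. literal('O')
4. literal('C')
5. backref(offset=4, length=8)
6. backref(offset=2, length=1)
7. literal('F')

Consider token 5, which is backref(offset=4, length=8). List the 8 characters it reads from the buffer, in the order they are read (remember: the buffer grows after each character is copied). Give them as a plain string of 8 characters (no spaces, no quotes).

Token 1: literal('W'). Output: "W"
Token 2: literal('Y'). Output: "WY"
Token 3: literal('O'). Output: "WYO"
Token 4: literal('C'). Output: "WYOC"
Token 5: backref(off=4, len=8). Buffer before: "WYOC" (len 4)
  byte 1: read out[0]='W', append. Buffer now: "WYOCW"
  byte 2: read out[1]='Y', append. Buffer now: "WYOCWY"
  byte 3: read out[2]='O', append. Buffer now: "WYOCWYO"
  byte 4: read out[3]='C', append. Buffer now: "WYOCWYOC"
  byte 5: read out[4]='W', append. Buffer now: "WYOCWYOCW"
  byte 6: read out[5]='Y', append. Buffer now: "WYOCWYOCWY"
  byte 7: read out[6]='O', append. Buffer now: "WYOCWYOCWYO"
  byte 8: read out[7]='C', append. Buffer now: "WYOCWYOCWYOC"

Answer: WYOCWYOC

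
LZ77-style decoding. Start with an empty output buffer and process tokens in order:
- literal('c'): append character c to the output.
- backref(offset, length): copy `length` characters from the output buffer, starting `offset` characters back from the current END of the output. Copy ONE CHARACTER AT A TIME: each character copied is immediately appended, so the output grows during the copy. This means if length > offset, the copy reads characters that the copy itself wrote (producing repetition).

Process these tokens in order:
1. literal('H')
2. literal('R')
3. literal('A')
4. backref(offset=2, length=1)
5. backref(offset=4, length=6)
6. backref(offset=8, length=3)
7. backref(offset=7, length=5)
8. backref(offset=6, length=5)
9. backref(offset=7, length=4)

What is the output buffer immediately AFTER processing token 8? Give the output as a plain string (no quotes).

Answer: HRARHRARHRARHARHRAHARHR

Derivation:
Token 1: literal('H'). Output: "H"
Token 2: literal('R'). Output: "HR"
Token 3: literal('A'). Output: "HRA"
Token 4: backref(off=2, len=1). Copied 'R' from pos 1. Output: "HRAR"
Token 5: backref(off=4, len=6) (overlapping!). Copied 'HRARHR' from pos 0. Output: "HRARHRARHR"
Token 6: backref(off=8, len=3). Copied 'ARH' from pos 2. Output: "HRARHRARHRARH"
Token 7: backref(off=7, len=5). Copied 'ARHRA' from pos 6. Output: "HRARHRARHRARHARHRA"
Token 8: backref(off=6, len=5). Copied 'HARHR' from pos 12. Output: "HRARHRARHRARHARHRAHARHR"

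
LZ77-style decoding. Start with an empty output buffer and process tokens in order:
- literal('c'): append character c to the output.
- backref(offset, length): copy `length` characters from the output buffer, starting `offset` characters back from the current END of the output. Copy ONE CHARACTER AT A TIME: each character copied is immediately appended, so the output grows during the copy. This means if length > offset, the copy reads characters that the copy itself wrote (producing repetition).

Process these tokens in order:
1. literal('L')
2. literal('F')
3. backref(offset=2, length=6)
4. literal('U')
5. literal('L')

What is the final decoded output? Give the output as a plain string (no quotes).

Token 1: literal('L'). Output: "L"
Token 2: literal('F'). Output: "LF"
Token 3: backref(off=2, len=6) (overlapping!). Copied 'LFLFLF' from pos 0. Output: "LFLFLFLF"
Token 4: literal('U'). Output: "LFLFLFLFU"
Token 5: literal('L'). Output: "LFLFLFLFUL"

Answer: LFLFLFLFUL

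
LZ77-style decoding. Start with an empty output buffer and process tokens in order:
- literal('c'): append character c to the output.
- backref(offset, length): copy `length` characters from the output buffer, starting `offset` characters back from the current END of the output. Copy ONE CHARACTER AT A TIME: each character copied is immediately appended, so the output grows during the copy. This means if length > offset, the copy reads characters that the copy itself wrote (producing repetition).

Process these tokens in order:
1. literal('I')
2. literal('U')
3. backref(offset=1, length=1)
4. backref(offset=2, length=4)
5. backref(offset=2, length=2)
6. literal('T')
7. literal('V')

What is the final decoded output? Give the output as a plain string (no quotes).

Token 1: literal('I'). Output: "I"
Token 2: literal('U'). Output: "IU"
Token 3: backref(off=1, len=1). Copied 'U' from pos 1. Output: "IUU"
Token 4: backref(off=2, len=4) (overlapping!). Copied 'UUUU' from pos 1. Output: "IUUUUUU"
Token 5: backref(off=2, len=2). Copied 'UU' from pos 5. Output: "IUUUUUUUU"
Token 6: literal('T'). Output: "IUUUUUUUUT"
Token 7: literal('V'). Output: "IUUUUUUUUTV"

Answer: IUUUUUUUUTV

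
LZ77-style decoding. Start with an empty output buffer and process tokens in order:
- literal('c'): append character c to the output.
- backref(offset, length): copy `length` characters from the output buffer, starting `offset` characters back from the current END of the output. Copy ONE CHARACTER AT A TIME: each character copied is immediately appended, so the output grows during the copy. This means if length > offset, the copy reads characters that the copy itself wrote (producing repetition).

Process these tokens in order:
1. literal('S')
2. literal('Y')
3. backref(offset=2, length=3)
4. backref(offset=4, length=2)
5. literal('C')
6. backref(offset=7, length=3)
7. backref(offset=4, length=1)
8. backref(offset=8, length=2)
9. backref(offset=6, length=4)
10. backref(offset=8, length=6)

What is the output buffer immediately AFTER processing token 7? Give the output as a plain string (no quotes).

Answer: SYSYSYSCYSYC

Derivation:
Token 1: literal('S'). Output: "S"
Token 2: literal('Y'). Output: "SY"
Token 3: backref(off=2, len=3) (overlapping!). Copied 'SYS' from pos 0. Output: "SYSYS"
Token 4: backref(off=4, len=2). Copied 'YS' from pos 1. Output: "SYSYSYS"
Token 5: literal('C'). Output: "SYSYSYSC"
Token 6: backref(off=7, len=3). Copied 'YSY' from pos 1. Output: "SYSYSYSCYSY"
Token 7: backref(off=4, len=1). Copied 'C' from pos 7. Output: "SYSYSYSCYSYC"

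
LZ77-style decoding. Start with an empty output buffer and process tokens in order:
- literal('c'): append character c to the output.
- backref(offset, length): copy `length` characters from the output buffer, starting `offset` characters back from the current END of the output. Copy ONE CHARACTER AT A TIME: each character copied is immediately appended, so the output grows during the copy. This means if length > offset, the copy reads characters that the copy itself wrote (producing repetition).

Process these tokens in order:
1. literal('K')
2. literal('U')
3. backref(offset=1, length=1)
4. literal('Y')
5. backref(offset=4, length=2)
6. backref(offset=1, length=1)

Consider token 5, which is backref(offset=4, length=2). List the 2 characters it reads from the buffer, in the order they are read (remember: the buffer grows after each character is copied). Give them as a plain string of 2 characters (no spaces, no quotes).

Token 1: literal('K'). Output: "K"
Token 2: literal('U'). Output: "KU"
Token 3: backref(off=1, len=1). Copied 'U' from pos 1. Output: "KUU"
Token 4: literal('Y'). Output: "KUUY"
Token 5: backref(off=4, len=2). Buffer before: "KUUY" (len 4)
  byte 1: read out[0]='K', append. Buffer now: "KUUYK"
  byte 2: read out[1]='U', append. Buffer now: "KUUYKU"

Answer: KU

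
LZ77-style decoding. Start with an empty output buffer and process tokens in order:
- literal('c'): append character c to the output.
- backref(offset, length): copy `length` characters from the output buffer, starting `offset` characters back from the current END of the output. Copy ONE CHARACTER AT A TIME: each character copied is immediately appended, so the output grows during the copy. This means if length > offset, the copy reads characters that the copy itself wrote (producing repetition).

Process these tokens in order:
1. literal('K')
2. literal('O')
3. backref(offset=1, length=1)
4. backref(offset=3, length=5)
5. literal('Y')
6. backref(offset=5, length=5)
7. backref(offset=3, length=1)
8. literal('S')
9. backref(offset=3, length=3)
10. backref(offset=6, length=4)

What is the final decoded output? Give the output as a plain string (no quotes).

Answer: KOOKOOKOYOOKOYKSYKSYKSY

Derivation:
Token 1: literal('K'). Output: "K"
Token 2: literal('O'). Output: "KO"
Token 3: backref(off=1, len=1). Copied 'O' from pos 1. Output: "KOO"
Token 4: backref(off=3, len=5) (overlapping!). Copied 'KOOKO' from pos 0. Output: "KOOKOOKO"
Token 5: literal('Y'). Output: "KOOKOOKOY"
Token 6: backref(off=5, len=5). Copied 'OOKOY' from pos 4. Output: "KOOKOOKOYOOKOY"
Token 7: backref(off=3, len=1). Copied 'K' from pos 11. Output: "KOOKOOKOYOOKOYK"
Token 8: literal('S'). Output: "KOOKOOKOYOOKOYKS"
Token 9: backref(off=3, len=3). Copied 'YKS' from pos 13. Output: "KOOKOOKOYOOKOYKSYKS"
Token 10: backref(off=6, len=4). Copied 'YKSY' from pos 13. Output: "KOOKOOKOYOOKOYKSYKSYKSY"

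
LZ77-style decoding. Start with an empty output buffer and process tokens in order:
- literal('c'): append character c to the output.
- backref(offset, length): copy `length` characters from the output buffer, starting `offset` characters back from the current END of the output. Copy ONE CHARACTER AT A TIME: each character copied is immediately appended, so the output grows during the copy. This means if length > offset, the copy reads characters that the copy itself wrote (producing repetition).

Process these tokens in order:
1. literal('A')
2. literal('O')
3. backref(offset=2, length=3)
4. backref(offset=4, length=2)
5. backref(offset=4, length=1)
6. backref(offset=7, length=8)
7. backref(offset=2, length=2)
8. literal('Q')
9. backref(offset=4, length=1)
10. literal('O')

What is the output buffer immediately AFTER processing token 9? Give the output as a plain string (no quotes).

Token 1: literal('A'). Output: "A"
Token 2: literal('O'). Output: "AO"
Token 3: backref(off=2, len=3) (overlapping!). Copied 'AOA' from pos 0. Output: "AOAOA"
Token 4: backref(off=4, len=2). Copied 'OA' from pos 1. Output: "AOAOAOA"
Token 5: backref(off=4, len=1). Copied 'O' from pos 3. Output: "AOAOAOAO"
Token 6: backref(off=7, len=8) (overlapping!). Copied 'OAOAOAOO' from pos 1. Output: "AOAOAOAOOAOAOAOO"
Token 7: backref(off=2, len=2). Copied 'OO' from pos 14. Output: "AOAOAOAOOAOAOAOOOO"
Token 8: literal('Q'). Output: "AOAOAOAOOAOAOAOOOOQ"
Token 9: backref(off=4, len=1). Copied 'O' from pos 15. Output: "AOAOAOAOOAOAOAOOOOQO"

Answer: AOAOAOAOOAOAOAOOOOQO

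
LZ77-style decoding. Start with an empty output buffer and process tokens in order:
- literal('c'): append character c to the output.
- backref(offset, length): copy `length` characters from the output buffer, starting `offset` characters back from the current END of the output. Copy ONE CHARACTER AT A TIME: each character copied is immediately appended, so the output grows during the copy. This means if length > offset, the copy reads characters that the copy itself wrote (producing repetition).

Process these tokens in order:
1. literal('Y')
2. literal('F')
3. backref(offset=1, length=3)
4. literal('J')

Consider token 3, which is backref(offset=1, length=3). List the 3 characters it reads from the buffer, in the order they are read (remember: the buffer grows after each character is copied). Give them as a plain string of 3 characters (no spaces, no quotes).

Answer: FFF

Derivation:
Token 1: literal('Y'). Output: "Y"
Token 2: literal('F'). Output: "YF"
Token 3: backref(off=1, len=3). Buffer before: "YF" (len 2)
  byte 1: read out[1]='F', append. Buffer now: "YFF"
  byte 2: read out[2]='F', append. Buffer now: "YFFF"
  byte 3: read out[3]='F', append. Buffer now: "YFFFF"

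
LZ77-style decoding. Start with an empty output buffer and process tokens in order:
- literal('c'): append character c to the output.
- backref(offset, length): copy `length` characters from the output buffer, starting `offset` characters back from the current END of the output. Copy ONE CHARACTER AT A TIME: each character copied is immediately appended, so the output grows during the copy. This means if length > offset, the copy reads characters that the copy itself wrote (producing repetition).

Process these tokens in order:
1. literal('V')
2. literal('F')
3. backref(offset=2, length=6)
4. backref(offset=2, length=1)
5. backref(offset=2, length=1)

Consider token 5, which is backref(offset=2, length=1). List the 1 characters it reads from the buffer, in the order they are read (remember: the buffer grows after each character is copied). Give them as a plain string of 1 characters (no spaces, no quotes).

Token 1: literal('V'). Output: "V"
Token 2: literal('F'). Output: "VF"
Token 3: backref(off=2, len=6) (overlapping!). Copied 'VFVFVF' from pos 0. Output: "VFVFVFVF"
Token 4: backref(off=2, len=1). Copied 'V' from pos 6. Output: "VFVFVFVFV"
Token 5: backref(off=2, len=1). Buffer before: "VFVFVFVFV" (len 9)
  byte 1: read out[7]='F', append. Buffer now: "VFVFVFVFVF"

Answer: F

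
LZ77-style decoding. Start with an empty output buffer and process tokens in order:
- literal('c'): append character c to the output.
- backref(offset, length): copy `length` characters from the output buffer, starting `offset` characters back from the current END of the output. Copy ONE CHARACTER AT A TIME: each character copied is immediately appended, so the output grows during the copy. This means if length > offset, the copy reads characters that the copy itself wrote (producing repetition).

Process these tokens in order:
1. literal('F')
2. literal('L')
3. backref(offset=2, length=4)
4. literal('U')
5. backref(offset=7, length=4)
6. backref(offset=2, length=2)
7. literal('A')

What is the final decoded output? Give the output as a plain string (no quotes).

Token 1: literal('F'). Output: "F"
Token 2: literal('L'). Output: "FL"
Token 3: backref(off=2, len=4) (overlapping!). Copied 'FLFL' from pos 0. Output: "FLFLFL"
Token 4: literal('U'). Output: "FLFLFLU"
Token 5: backref(off=7, len=4). Copied 'FLFL' from pos 0. Output: "FLFLFLUFLFL"
Token 6: backref(off=2, len=2). Copied 'FL' from pos 9. Output: "FLFLFLUFLFLFL"
Token 7: literal('A'). Output: "FLFLFLUFLFLFLA"

Answer: FLFLFLUFLFLFLA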